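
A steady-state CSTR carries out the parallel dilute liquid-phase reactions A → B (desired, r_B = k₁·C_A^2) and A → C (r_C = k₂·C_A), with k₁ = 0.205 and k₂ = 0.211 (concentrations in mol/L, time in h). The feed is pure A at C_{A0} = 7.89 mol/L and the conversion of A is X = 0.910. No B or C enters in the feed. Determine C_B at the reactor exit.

Exit C_A = C_{A0}(1−X) = 7.89×0.0900 = 0.7101 mol/L.
Rates in a CSTR are evaluated at the outlet concentration: r_B = 0.205×0.7101^2 = 0.1034, r_C = 0.211×0.7101 = 0.1498.
Fraction of consumed A going to B: r_B/(r_B+r_C) = 0.4083.
C_B = 0.4083·C_{A0}·X = 0.4083×7.89×0.910 = 2.93 mol/L.

2.93 mol/L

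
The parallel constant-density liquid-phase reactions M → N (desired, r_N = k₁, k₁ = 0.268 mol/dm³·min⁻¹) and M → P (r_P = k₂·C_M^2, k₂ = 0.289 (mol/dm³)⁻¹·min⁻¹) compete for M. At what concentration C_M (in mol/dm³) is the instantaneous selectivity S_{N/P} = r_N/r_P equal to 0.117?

S_{N/P} = (k₁/k₂)·C_M^-2 ⇒ C_M = (S·k₂/k₁)^(-0.5).
= (0.117×0.289/0.268)^(-0.5) = (0.1262)^(-0.5) = 2.82 mol/dm³.

2.82 mol/dm³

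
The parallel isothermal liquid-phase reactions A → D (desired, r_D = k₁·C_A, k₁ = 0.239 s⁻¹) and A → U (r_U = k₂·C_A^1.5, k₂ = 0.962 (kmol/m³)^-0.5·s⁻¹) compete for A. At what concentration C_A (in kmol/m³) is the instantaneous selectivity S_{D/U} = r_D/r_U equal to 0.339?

0.537 kmol/m³

S_{D/U} = (k₁/k₂)·C_A^-0.5 ⇒ C_A = (S·k₂/k₁)^(-2).
= (0.339×0.962/0.239)^(-2) = (1.365)^(-2) = 0.537 kmol/m³.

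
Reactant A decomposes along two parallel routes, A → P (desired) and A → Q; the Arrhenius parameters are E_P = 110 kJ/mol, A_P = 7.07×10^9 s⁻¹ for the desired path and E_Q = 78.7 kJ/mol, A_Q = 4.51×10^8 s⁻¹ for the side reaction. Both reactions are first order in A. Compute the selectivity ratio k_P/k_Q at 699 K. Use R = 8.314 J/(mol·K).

0.0718

k_P/k_Q = (A_P/A_Q)·exp[−(E_P−E_Q)/(RT)] = (A_P/A_Q)·exp[(E_Q−E_P)/(RT)].
(E_Q−E_P)/(RT) = (78.7−110)×10³/(8.314×699) = -31300/5811 = -5.386.
k_P/k_Q = (7.07×10^9/4.51×10^8)·exp(-5.386) = 15.68 × 0.004581 = 0.0718.
Since E_P > E_Q, raising the temperature improves selectivity toward P.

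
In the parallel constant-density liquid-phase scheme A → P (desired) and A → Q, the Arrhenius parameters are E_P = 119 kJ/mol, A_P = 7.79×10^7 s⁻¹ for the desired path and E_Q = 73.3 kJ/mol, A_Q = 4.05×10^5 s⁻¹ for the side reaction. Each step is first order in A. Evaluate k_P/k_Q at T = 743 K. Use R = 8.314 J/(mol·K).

Since both paths have the same order in A, the concentration cancels and S_{P/Q} = k_P/k_Q = (A_P/A_Q)·exp[(E_Q−E_P)/(RT)].
(E_Q−E_P)/(RT) = (73.3−119)×10³/(8.314×743) = -45700/6177 = -7.398.
k_P/k_Q = (7.79×10^7/4.05×10^5)·exp(-7.398) = 192.3 × 6.124×10^-4 = 0.118.

0.118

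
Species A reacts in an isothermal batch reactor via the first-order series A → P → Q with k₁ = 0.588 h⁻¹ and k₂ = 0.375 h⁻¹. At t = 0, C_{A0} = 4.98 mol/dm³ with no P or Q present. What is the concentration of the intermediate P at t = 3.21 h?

The intermediate concentration in a first-order A→B→C sequence is C_P = k₁C_{A0}(e^(−k₁t) − e^(−k₂t))/(k₂−k₁).
e^(−k₁t) = e^(−0.588×3.21) = e^(−1.887) = 0.1515; e^(−k₂t) = e^(−1.204) = 0.3001.
C_P = 0.588×4.98/(0.375−0.588) × (0.1515−0.3001) = (-13.75)×(-0.1486) = 2.043 mol/dm³.

2.04 mol/dm³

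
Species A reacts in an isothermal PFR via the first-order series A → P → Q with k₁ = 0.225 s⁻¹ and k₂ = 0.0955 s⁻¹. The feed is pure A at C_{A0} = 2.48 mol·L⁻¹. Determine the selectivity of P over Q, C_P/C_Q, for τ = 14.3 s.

0.638

For first-order series with pure A initially, C_P(τ) = k₁C_{A0}/(k₂−k₁)·(e^(−k₁τ) − e^(−k₂τ)).
e^(−k₁τ) = e^(−0.225×14.3) = e^(−3.218) = 0.04006; e^(−k₂τ) = e^(−1.366) = 0.2552.
C_P = 0.225×2.48/(0.0955−0.225) × (0.04006−0.2552) = (-4.309)×(-0.2152) = 0.9271 mol·L⁻¹.
C_A = C_{A0}e^(−k₁τ) = 0.09934 mol·L⁻¹, so C_Q = C_{A0}−C_A−C_P = 1.454 mol·L⁻¹; C_P/C_Q = 0.638.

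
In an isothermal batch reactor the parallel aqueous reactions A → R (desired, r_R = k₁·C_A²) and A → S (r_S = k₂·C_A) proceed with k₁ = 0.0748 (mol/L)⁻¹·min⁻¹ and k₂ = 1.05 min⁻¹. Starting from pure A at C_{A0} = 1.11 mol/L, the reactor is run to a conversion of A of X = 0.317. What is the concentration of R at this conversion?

C_A = C_{A0}(1−X) = 0.7581 mol/L.
Along a PFR/batch, dC_S/dC_A = −r_S/(r_R+r_S) = −k₂/(k₂+k₁·C_A).
Integrating from C_{A0} to C_A: C_S = (1.05/0.0748)·ln[(1.05+0.0748·1.11)/(1.05+0.0748·0.758)] = 14.04·ln(1.133/1.107) = 0.3299 mol/L.
Then C_R = (C_{A0}−C_A) − C_S = 0.3519 − 0.3299 = 0.02194 mol/L.

0.0219 mol/L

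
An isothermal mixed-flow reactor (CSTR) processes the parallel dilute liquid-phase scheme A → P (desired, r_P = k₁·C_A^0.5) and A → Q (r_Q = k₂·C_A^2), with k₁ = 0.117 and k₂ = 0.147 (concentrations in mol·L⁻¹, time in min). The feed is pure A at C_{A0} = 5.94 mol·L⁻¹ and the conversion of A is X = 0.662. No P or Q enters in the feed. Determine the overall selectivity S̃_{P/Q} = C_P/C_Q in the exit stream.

Exit C_A = C_{A0}(1−X) = 5.94×0.338 = 2.008 mol·L⁻¹.
A CSTR operates uniformly at the exit composition, giving r_P = 0.1658 and r_Q = 0.5925 (each k·C_A^n at C_A = 2.008).
Overall selectivity = C_P/C_Q = r_Pτ/(r_Qτ) = r_P/r_Q = 0.280.

0.280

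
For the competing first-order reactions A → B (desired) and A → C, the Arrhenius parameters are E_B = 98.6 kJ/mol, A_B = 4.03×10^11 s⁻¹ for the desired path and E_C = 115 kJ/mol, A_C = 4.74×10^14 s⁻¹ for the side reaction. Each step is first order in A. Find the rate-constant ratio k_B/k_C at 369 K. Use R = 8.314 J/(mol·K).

0.178

k_B/k_C = (A_B/A_C)·exp[−(E_B−E_C)/(RT)] = (A_B/A_C)·exp[(E_C−E_B)/(RT)].
(E_C−E_B)/(RT) = (115−98.6)×10³/(8.314×369) = 16400/3068 = 5.346.
k_B/k_C = (4.03×10^11/4.74×10^14)·exp(5.346) = 8.502×10^-4 × 209.7 = 0.178.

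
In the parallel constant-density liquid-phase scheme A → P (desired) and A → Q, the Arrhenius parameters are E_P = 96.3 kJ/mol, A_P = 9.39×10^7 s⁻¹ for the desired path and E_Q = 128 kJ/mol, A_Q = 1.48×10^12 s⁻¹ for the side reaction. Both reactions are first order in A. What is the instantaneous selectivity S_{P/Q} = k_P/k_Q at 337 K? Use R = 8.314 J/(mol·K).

5.20

Since both paths have the same order in A, the concentration cancels and S_{P/Q} = k_P/k_Q = (A_P/A_Q)·exp[(E_Q−E_P)/(RT)].
(E_Q−E_P)/(RT) = (128−96.3)×10³/(8.314×337) = 31700/2802 = 11.31.
k_P/k_Q = (9.39×10^7/1.48×10^12)·exp(11.31) = 6.345×10^-5 × 81968 = 5.20.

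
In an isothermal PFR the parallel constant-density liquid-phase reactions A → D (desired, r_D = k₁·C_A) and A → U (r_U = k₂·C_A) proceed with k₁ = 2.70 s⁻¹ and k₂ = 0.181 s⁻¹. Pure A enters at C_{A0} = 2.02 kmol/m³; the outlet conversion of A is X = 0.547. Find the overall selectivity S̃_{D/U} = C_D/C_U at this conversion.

14.9

C_A = C_{A0}(1−X) = 0.9151 kmol/m³.
Both paths are first order in A, so the instantaneous fraction to D is constant: dC_D/d(−C_A) = k₁/(k₁+k₂) = 0.9372.
C_D = 0.9372·(C_{A0}−C_A) = 0.9372×1.105 = 1.04 kmol/m³.
C_U = (C_{A0}−C_A)−C_D = 0.06942 kmol/m³; S̃_{D/U} = 1.036/0.06942 = 14.9.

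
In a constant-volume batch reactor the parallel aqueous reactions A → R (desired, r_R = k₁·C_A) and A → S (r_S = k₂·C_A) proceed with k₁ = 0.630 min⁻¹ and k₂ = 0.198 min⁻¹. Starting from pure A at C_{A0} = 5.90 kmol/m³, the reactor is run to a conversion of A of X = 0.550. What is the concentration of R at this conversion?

C_A = C_{A0}(1−X) = 2.655 kmol/m³.
Both paths are first order in A, so the instantaneous fraction to R is constant: dC_R/d(−C_A) = k₁/(k₁+k₂) = 0.7609.
C_R = 0.7609·(C_{A0}−C_A) = 0.7609×3.245 = 2.47 kmol/m³.

2.47 kmol/m³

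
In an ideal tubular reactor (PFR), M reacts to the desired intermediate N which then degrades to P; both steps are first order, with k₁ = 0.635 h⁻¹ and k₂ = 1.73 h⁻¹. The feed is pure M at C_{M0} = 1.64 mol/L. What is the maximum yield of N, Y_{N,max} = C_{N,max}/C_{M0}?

0.205

Evaluating C_N at τ_opt = ln(k₂/k₁)/(k₂−k₁) gives C_{N,max}/C_{M0} = (k₁/k₂)^[k₂/(k₂−k₁)].
= (0.635/1.73)^(1.73/(1.73−0.635)) = (0.3671)^(1.580) = 0.2053.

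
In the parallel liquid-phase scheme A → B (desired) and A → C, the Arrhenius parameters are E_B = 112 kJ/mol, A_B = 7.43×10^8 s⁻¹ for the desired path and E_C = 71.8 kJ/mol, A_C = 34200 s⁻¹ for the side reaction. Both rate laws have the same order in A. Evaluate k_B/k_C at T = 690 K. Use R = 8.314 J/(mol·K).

19.7

k_B/k_C = (A_B/A_C)·exp[−(E_B−E_C)/(RT)] = (A_B/A_C)·exp[(E_C−E_B)/(RT)].
(E_C−E_B)/(RT) = (71.8−112)×10³/(8.314×690) = -40200/5737 = -7.008.
k_B/k_C = (7.43×10^8/34200)·exp(-7.008) = 21725 × 9.050×10^-4 = 19.7.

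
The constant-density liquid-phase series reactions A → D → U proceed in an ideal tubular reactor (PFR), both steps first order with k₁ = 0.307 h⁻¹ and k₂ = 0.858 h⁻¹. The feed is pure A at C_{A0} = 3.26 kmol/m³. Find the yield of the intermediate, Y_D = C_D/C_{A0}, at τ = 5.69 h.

0.0929

The intermediate concentration in a first-order A→B→C sequence is C_D = k₁C_{A0}(e^(−k₁τ) − e^(−k₂τ))/(k₂−k₁).
e^(−k₁τ) = e^(−0.307×5.69) = e^(−1.747) = 0.1743; e^(−k₂τ) = e^(−4.882) = 0.007582.
C_D = 0.307×3.26/(0.858−0.307) × (0.1743−0.007582) = 1.816×0.1667 = 0.3029 kmol/m³.
Y_D = C_D/C_{A0} = 0.3029/3.26 = 0.0929.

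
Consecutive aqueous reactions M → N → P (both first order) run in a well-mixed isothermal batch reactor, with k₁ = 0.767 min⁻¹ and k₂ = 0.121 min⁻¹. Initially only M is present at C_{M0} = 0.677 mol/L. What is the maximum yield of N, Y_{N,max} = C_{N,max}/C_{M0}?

0.708

Evaluating C_N at t_opt = ln(k₂/k₁)/(k₂−k₁) gives C_{N,max}/C_{M0} = (k₁/k₂)^[k₂/(k₂−k₁)].
= (0.767/0.121)^(0.121/(0.121−0.767)) = (6.339)^(-0.1873) = 0.7076.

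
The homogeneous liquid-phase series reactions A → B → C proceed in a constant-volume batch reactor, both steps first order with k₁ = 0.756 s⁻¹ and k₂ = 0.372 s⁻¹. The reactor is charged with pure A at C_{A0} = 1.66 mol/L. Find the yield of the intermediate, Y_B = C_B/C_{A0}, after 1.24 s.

0.470

The intermediate concentration in a first-order A→B→C sequence is C_B = k₁C_{A0}(e^(−k₁t) − e^(−k₂t))/(k₂−k₁).
e^(−k₁t) = e^(−0.756×1.24) = e^(−0.9374) = 0.3916; e^(−k₂t) = e^(−0.4613) = 0.6305.
C_B = 0.756×1.66/(0.372−0.756) × (0.3916−0.6305) = (-3.268)×(-0.2388) = 0.7806 mol/L.
Y_B = C_B/C_{A0} = 0.7806/1.66 = 0.470.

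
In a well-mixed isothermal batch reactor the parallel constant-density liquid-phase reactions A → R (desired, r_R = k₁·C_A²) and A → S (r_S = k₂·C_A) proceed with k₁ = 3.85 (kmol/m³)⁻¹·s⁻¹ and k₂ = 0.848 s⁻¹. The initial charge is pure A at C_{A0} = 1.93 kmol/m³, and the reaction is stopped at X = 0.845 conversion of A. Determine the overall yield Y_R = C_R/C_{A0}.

C_A = C_{A0}(1−X) = 0.2992 kmol/m³.
Along a PFR/batch, dC_S/dC_A = −r_S/(r_R+r_S) = −k₂/(k₂+k₁·C_A).
Integrating from C_{A0} to C_A: C_S = (0.848/3.85)·ln[(0.848+3.85·1.93)/(0.848+3.85·0.299)] = 0.2203·ln(8.279/2.000) = 0.3129 kmol/m³.
Then C_R = (C_{A0}−C_A) − C_S = 1.631 − 0.3129 = 1.318 kmol/m³.
Y_R = C_R/C_{A0} = 1.318/1.93 = 0.683.

0.683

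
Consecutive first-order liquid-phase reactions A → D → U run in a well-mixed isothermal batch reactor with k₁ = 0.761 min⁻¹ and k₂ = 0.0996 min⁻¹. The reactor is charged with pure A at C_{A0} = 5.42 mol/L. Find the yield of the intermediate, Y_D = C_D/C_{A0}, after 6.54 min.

For first-order series with pure A initially, C_D(t) = k₁C_{A0}/(k₂−k₁)·(e^(−k₁t) − e^(−k₂t)).
e^(−k₁t) = e^(−0.761×6.54) = e^(−4.977) = 0.006895; e^(−k₂t) = e^(−0.6514) = 0.5213.
C_D = 0.761×5.42/(0.0996−0.761) × (0.006895−0.5213) = (-6.236)×(-0.5144) = 3.208 mol/L.
Y_D = C_D/C_{A0} = 3.208/5.42 = 0.592.

0.592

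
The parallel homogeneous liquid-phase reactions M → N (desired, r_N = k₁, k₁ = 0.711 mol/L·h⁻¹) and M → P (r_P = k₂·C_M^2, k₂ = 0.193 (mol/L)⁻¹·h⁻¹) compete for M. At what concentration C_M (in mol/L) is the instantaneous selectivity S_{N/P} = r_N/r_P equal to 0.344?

3.27 mol/L

S_{N/P} = (k₁/k₂)·C_M^-2 ⇒ C_M = (S·k₂/k₁)^(-0.5).
= (0.344×0.193/0.711)^(-0.5) = (0.09338)^(-0.5) = 3.27 mol/L.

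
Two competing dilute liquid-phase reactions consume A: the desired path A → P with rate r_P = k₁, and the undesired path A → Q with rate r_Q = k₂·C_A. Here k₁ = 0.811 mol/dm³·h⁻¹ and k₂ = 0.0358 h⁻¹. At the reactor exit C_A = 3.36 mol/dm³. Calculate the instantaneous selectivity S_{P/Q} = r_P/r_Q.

S_{P/Q} = r_P/r_Q = (k₁)/(k₂·C_A) = (k₁/k₂)·C_A⁻¹.
= (0.811) / (0.0358×3.360) = 0.8110/0.1203 = 6.74.

6.74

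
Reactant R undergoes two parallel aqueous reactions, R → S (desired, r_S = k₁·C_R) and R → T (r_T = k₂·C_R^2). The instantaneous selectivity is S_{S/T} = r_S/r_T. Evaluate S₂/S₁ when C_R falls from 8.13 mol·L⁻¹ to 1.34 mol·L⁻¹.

6.07

S_{S/T} = (k₁/k₂)·C_R⁻¹, so S₂/S₁ = (C_{R,2}/C_{R,1})⁻¹.
= 8.13/1.34 = 6.07.
Selectivity toward S rises as C_R falls — low-concentration operation is favoured.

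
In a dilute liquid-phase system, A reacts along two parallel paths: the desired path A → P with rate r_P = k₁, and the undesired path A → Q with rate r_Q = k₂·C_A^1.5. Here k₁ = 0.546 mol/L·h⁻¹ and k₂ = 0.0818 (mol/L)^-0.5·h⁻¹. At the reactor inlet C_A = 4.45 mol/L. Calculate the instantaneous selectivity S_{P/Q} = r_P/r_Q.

0.711

S_{P/Q} = r_P/r_Q = (k₁)/(k₂·C_A^1.5) = (k₁/k₂)·C_A^-1.5.
= (0.546) / (0.0818×4.450^1.5) = 0.5460/0.7679 = 0.711.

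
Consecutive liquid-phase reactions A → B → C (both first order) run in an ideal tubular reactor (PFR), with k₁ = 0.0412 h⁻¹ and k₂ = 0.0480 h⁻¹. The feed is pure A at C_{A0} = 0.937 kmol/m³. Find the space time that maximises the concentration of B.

Setting dC_B/dτ = 0 gives τ_opt = ln(k₂/k₁)/(k₂−k₁).
= ln(0.0480/0.0412)/(0.0480−0.0412) = ln(1.165)/0.006800 = 0.1528/0.006800 = 22.5 h.

22.5 h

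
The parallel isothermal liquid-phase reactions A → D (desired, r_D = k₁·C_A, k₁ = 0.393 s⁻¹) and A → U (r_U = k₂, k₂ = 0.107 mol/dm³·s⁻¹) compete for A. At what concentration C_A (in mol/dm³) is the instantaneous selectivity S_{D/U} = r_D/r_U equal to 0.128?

S_{D/U} = (k₁/k₂)·C_A ⇒ C_A = S·k₂/k₁.
= 0.128×0.107/0.393 = 0.0348 mol/dm³.

0.0348 mol/dm³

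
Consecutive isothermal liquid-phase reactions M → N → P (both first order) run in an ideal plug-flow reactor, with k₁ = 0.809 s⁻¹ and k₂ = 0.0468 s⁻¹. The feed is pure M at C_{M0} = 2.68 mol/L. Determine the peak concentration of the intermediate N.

For a first-order series the maximum intermediate yield is C_{N,max}/C_{M0} = (k₁/k₂)^[k₂/(k₂−k₁)].
= (0.809/0.0468)^(0.0468/(0.0468−0.809)) = (17.29)^(-0.06140) = 0.8395.
C_{N,max} = 0.8395×2.68 = 2.25 mol/L.

2.25 mol/L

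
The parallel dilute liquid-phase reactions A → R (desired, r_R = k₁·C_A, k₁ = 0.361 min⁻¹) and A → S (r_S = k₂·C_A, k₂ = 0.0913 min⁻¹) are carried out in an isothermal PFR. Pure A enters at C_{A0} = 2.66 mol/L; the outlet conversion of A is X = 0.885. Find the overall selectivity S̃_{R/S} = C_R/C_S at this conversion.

C_A = C_{A0}(1−X) = 0.3059 mol/L.
Both paths are first order in A, so the instantaneous fraction to R is constant: dC_R/d(−C_A) = k₁/(k₁+k₂) = 0.7981.
C_R = 0.7981·(C_{A0}−C_A) = 0.7981×2.354 = 1.88 mol/L.
C_S = (C_{A0}−C_A)−C_R = 0.4752 mol/L; S̃_{R/S} = 1.879/0.4752 = 3.95.

3.95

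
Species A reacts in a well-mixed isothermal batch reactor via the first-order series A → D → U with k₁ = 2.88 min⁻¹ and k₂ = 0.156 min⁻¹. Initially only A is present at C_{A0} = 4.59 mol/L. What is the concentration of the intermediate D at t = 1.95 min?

For first-order series with pure A initially, C_D(t) = k₁C_{A0}/(k₂−k₁)·(e^(−k₁t) − e^(−k₂t)).
e^(−k₁t) = e^(−2.88×1.95) = e^(−5.616) = 0.003639; e^(−k₂t) = e^(−0.3042) = 0.7377.
C_D = 2.88×4.59/(0.156−2.88) × (0.003639−0.7377) = (-4.853)×(-0.7341) = 3.562 mol/L.

3.56 mol/L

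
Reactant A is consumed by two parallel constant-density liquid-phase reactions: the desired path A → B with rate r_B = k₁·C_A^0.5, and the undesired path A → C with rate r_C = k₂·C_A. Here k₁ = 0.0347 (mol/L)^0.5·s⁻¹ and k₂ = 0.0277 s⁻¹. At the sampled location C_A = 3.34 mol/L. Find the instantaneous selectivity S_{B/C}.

0.685

S_{B/C} = r_B/r_C = (k₁·C_A^0.5)/(k₂·C_A) = (k₁/k₂)·C_A^-0.5.
= (0.0347×3.340^0.5) / (0.0277×3.340) = 0.06342/0.09252 = 0.685.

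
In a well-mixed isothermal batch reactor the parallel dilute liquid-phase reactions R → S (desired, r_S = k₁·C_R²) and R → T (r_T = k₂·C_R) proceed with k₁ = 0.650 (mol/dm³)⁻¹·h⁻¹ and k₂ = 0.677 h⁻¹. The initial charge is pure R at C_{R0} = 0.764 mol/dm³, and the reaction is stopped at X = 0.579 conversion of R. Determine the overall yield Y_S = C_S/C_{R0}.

C_R = C_{R0}(1−X) = 0.3216 mol/dm³.
Along a PFR/batch, dC_T/dC_R = −r_T/(r_S+r_T) = −k₂/(k₂+k₁·C_R).
Integrating from C_{R0} to C_R: C_T = (0.677/0.650)·ln[(0.677+0.650·0.764)/(0.677+0.650·0.322)] = 1.042·ln(1.174/0.8861) = 0.2927 mol/dm³.
Then C_S = (C_{R0}−C_R) − C_T = 0.4424 − 0.2927 = 0.1496 mol/dm³.
Y_S = C_S/C_{R0} = 0.1496/0.764 = 0.196.

0.196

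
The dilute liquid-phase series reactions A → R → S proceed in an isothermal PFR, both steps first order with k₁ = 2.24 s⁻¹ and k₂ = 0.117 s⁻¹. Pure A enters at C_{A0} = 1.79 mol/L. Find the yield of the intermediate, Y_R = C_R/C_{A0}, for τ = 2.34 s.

0.797

For first-order series with pure A initially, C_R(τ) = k₁C_{A0}/(k₂−k₁)·(e^(−k₁τ) − e^(−k₂τ)).
e^(−k₁τ) = e^(−2.24×2.34) = e^(−5.242) = 0.005292; e^(−k₂τ) = e^(−0.2738) = 0.7605.
C_R = 2.24×1.79/(0.117−2.24) × (0.005292−0.7605) = (-1.889)×(-0.7552) = 1.426 mol/L.
Y_R = C_R/C_{A0} = 1.426/1.79 = 0.797.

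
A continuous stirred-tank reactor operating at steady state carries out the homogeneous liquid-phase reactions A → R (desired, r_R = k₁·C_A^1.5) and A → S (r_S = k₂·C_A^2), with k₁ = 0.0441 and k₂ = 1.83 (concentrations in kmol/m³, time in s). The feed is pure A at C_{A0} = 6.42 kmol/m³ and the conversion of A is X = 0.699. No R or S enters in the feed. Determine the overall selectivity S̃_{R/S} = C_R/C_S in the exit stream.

Exit C_A = C_{A0}(1−X) = 6.42×0.301 = 1.932 kmol/m³.
A CSTR operates uniformly at the exit composition, giving r_R = 0.1185 and r_S = 6.834 (each k·C_A^n at C_A = 1.932).
Overall selectivity = C_R/C_S = r_Rτ/(r_Sτ) = r_R/r_S = 0.0173.

0.0173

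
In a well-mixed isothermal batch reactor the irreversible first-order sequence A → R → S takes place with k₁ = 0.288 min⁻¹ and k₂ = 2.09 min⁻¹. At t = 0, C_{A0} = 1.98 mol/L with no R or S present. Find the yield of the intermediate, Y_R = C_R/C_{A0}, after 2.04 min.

Solving the coupled first-order balances gives C_R(t) = [k₁/(k₂−k₁)]·C_{A0}·(e^(−k₁t) − e^(−k₂t)).
e^(−k₁t) = e^(−0.288×2.04) = e^(−0.5875) = 0.5557; e^(−k₂t) = e^(−4.264) = 0.01407.
C_R = 0.288×1.98/(2.09−0.288) × (0.5557−0.01407) = 0.3164×0.5416 = 0.1714 mol/L.
Y_R = C_R/C_{A0} = 0.1714/1.98 = 0.0866.

0.0866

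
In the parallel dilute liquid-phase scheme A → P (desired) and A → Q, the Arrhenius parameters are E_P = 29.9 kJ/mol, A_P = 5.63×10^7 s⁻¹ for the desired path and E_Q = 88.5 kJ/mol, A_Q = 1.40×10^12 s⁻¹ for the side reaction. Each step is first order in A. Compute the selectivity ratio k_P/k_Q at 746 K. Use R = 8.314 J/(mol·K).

k_P/k_Q = (A_P/A_Q)·exp[−(E_P−E_Q)/(RT)] = (A_P/A_Q)·exp[(E_Q−E_P)/(RT)].
(E_Q−E_P)/(RT) = (88.5−29.9)×10³/(8.314×746) = 58600/6202 = 9.448.
k_P/k_Q = (5.63×10^7/1.40×10^12)·exp(9.448) = 4.021×10^-5 × 12685 = 0.510.
Since E_P < E_Q, lowering the temperature improves selectivity toward P.

0.510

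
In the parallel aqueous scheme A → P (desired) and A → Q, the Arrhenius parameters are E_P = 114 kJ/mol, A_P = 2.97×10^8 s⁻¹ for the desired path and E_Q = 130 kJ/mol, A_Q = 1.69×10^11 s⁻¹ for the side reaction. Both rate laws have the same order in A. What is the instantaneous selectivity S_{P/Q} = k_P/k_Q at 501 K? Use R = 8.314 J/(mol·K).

0.0819

Since both paths have the same order in A, the concentration cancels and S_{P/Q} = k_P/k_Q = (A_P/A_Q)·exp[(E_Q−E_P)/(RT)].
(E_Q−E_P)/(RT) = (130−114)×10³/(8.314×501) = 16000/4165 = 3.841.
k_P/k_Q = (2.97×10^8/1.69×10^11)·exp(3.841) = 0.001757 × 46.58 = 0.0819.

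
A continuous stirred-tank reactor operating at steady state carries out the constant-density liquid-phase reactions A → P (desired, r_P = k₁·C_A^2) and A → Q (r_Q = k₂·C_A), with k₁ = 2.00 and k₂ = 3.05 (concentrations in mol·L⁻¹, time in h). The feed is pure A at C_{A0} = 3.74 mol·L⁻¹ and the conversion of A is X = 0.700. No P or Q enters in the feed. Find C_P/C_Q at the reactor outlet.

0.736

Exit C_A = C_{A0}(1−X) = 3.74×0.300 = 1.122 mol·L⁻¹.
In a CSTR the entire volume is at exit conditions, so r_P = 2.00×1.122^2 = 2.518 and r_Q = 3.05×1.122 = 3.422.
Overall selectivity = C_P/C_Q = r_Pτ/(r_Qτ) = r_P/r_Q = 0.736.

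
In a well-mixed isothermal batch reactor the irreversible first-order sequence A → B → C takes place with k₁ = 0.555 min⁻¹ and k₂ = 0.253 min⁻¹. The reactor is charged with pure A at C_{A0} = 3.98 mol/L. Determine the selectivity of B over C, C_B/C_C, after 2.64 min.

For first-order series with pure A initially, C_B(t) = k₁C_{A0}/(k₂−k₁)·(e^(−k₁t) − e^(−k₂t)).
e^(−k₁t) = e^(−0.555×2.64) = e^(−1.465) = 0.2310; e^(−k₂t) = e^(−0.6679) = 0.5128.
C_B = 0.555×3.98/(0.253−0.555) × (0.2310−0.5128) = (-7.314)×(-0.2817) = 2.061 mol/L.
C_A = C_{A0}e^(−k₁t) = 0.9195 mol/L, so C_C = C_{A0}−C_A−C_B = 0.9998 mol/L; C_B/C_C = 2.06.

2.06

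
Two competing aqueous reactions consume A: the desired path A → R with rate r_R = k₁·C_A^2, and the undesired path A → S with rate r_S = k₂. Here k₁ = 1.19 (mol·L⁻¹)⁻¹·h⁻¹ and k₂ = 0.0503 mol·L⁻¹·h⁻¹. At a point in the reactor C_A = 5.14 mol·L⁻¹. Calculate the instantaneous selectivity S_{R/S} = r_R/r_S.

625

S_{R/S} = r_R/r_S = (k₁·C_A^2)/(k₂) = (k₁/k₂)·C_A^2.
= (1.19×5.140^2) / (0.0503) = 31.44/0.05030 = 625.
Since the desired path is higher order in A, keeping C_A high (PFR or concentrated feed) favours R.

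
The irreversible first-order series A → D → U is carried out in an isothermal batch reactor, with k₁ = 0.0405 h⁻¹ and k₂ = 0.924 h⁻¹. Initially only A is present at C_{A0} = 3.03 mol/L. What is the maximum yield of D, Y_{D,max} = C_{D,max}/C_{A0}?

0.0380

For a first-order series the maximum intermediate yield is C_{D,max}/C_{A0} = (k₁/k₂)^[k₂/(k₂−k₁)].
= (0.0405/0.924)^(0.924/(0.924−0.0405)) = (0.04383)^(1.046) = 0.03798.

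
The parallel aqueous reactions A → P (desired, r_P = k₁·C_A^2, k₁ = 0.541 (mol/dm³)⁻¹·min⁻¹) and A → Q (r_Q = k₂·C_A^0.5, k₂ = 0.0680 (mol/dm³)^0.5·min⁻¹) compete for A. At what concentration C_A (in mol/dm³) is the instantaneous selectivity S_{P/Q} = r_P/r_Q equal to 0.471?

S_{P/Q} = (k₁/k₂)·C_A^1.5 ⇒ C_A = (S·k₂/k₁)^(1/1.5).
= (0.471×0.0680/0.541)^(0.6667) = (0.05920)^(0.6667) = 0.152 mol/dm³.

0.152 mol/dm³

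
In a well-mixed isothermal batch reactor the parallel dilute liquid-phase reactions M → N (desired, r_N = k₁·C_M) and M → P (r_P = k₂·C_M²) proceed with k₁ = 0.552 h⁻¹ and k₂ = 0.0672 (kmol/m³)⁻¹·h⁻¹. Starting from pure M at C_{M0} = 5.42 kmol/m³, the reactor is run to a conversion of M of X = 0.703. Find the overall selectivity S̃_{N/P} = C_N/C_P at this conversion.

2.41

C_M = C_{M0}(1−X) = 1.610 kmol/m³.
Along a PFR/batch, dC_N/dC_M = −r_N/(r_N+r_P) = −k₁/(k₁+k₂·C_M).
Integrating from C_{M0} to C_M: C_N = (0.552/0.0672)·ln[(0.552+0.0672·5.42)/(0.552+0.0672·1.61)] = 8.214·ln(0.9162/0.6602) = 2.692 kmol/m³.
C_P = (C_{M0}−C_M)−C_N = 1.118 kmol/m³; S̃_{N/P} = 2.692/1.118 = 2.41.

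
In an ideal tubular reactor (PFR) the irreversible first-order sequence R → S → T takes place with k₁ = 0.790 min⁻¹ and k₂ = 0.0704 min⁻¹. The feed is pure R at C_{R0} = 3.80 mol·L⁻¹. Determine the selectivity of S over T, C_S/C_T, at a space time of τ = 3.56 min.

Solving the coupled first-order balances gives C_S(τ) = [k₁/(k₂−k₁)]·C_{R0}·(e^(−k₁τ) − e^(−k₂τ)).
e^(−k₁τ) = e^(−0.790×3.56) = e^(−2.812) = 0.06006; e^(−k₂τ) = e^(−0.2506) = 0.7783.
C_S = 0.790×3.80/(0.0704−0.790) × (0.06006−0.7783) = (-4.172)×(-0.7183) = 2.996 mol·L⁻¹.
C_R = C_{R0}e^(−k₁τ) = 0.2282 mol·L⁻¹, so C_T = C_{R0}−C_R−C_S = 0.5754 mol·L⁻¹; C_S/C_T = 5.21.

5.21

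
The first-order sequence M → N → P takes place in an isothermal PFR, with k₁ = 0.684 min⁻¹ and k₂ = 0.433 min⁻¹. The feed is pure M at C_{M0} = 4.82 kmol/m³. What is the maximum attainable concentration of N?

2.19 kmol/m³

Evaluating C_N at τ_opt = ln(k₂/k₁)/(k₂−k₁) gives C_{N,max}/C_{M0} = (k₁/k₂)^[k₂/(k₂−k₁)].
= (0.684/0.433)^(0.433/(0.433−0.684)) = (1.580)^(-1.725) = 0.4544.
C_{N,max} = 0.4544×4.82 = 2.19 kmol/m³.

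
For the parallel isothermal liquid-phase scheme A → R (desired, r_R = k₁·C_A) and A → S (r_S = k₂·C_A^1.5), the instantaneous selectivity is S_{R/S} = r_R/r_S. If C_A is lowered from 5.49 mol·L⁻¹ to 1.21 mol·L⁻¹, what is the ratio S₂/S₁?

S_{R/S} = (k₁/k₂)·C_A^-0.5, so S₂/S₁ = (C_{A,2}/C_{A,1})^-0.5.
= (1.21/5.49)^(-0.5) = (0.2204)^(-0.5) = 2.13.

2.13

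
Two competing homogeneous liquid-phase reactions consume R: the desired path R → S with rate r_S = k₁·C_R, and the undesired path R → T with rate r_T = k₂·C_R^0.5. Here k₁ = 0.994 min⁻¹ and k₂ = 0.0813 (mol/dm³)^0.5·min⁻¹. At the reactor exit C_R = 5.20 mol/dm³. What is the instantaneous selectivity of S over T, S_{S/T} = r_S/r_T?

27.9

S_{S/T} = r_S/r_T = (k₁·C_R)/(k₂·C_R^0.5) = (k₁/k₂)·C_R^0.5.
= (0.994×5.200) / (0.0813×5.200^0.5) = 5.169/0.1854 = 27.9.
Since the desired path is higher order in R, keeping C_R high (PFR or concentrated feed) favours S.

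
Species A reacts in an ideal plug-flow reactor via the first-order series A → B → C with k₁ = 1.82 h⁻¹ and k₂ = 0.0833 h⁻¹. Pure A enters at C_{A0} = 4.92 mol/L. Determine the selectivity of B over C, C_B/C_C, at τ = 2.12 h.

6.98

The intermediate concentration in a first-order A→B→C sequence is C_B = k₁C_{A0}(e^(−k₁τ) − e^(−k₂τ))/(k₂−k₁).
e^(−k₁τ) = e^(−1.82×2.12) = e^(−3.858) = 0.02110; e^(−k₂τ) = e^(−0.1766) = 0.8381.
C_B = 1.82×4.92/(0.0833−1.82) × (0.02110−0.8381) = (-5.156)×(-0.8170) = 4.213 mol/L.
C_A = C_{A0}e^(−k₁τ) = 0.1038 mol/L, so C_C = C_{A0}−C_A−C_B = 0.6037 mol/L; C_B/C_C = 6.98.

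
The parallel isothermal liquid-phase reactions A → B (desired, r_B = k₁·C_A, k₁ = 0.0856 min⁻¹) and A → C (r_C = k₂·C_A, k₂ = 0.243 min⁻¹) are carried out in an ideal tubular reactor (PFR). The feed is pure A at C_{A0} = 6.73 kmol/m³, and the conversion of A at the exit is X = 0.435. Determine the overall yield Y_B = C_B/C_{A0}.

0.113

C_A = C_{A0}(1−X) = 3.802 kmol/m³.
Both paths are first order in A, so the instantaneous fraction to B is constant: dC_B/d(−C_A) = k₁/(k₁+k₂) = 0.2605.
C_B = 0.2605·(C_{A0}−C_A) = 0.2605×2.928 = 0.763 kmol/m³.
Y_B = C_B/C_{A0} = 0.7626/6.73 = 0.113.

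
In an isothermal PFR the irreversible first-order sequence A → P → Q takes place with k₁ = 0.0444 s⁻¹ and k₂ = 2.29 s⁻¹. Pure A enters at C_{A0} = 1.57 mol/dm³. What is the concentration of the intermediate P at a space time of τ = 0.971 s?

For first-order series with pure A initially, C_P(τ) = k₁C_{A0}/(k₂−k₁)·(e^(−k₁τ) − e^(−k₂τ)).
e^(−k₁τ) = e^(−0.0444×0.971) = e^(−0.04311) = 0.9578; e^(−k₂τ) = e^(−2.224) = 0.1082.
C_P = 0.0444×1.57/(2.29−0.0444) × (0.9578−0.1082) = 0.03104×0.8496 = 0.02637 mol/dm³.

0.0264 mol/dm³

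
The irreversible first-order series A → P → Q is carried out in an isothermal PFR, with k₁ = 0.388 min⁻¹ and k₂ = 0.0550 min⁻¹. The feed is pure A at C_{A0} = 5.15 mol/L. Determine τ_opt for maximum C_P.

5.87 min

Setting dC_P/dτ = 0 gives τ_opt = ln(k₂/k₁)/(k₂−k₁).
= ln(0.0550/0.388)/(0.0550−0.388) = ln(0.1418)/-0.3330 = -1.954/-0.3330 = 5.87 min.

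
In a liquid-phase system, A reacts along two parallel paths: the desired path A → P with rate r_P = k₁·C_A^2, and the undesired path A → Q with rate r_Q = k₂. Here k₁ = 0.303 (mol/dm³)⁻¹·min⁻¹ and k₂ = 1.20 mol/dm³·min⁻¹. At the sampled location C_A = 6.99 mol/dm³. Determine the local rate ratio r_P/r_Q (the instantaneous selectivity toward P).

S_{P/Q} = r_P/r_Q = (k₁·C_A^2)/(k₂) = (k₁/k₂)·C_A^2.
= (0.303×6.990^2) / (1.20) = 14.80/1.200 = 12.3.
Since the desired path is higher order in A, keeping C_A high (PFR or concentrated feed) favours P.

12.3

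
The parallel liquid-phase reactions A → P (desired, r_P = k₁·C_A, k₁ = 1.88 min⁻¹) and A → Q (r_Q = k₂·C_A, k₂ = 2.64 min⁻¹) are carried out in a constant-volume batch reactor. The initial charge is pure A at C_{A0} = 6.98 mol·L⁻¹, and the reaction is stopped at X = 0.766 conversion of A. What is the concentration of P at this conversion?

2.22 mol·L⁻¹

C_A = C_{A0}(1−X) = 1.633 mol·L⁻¹.
Both paths are first order in A, so the instantaneous fraction to P is constant: dC_P/d(−C_A) = k₁/(k₁+k₂) = 0.4159.
C_P = 0.4159·(C_{A0}−C_A) = 0.4159×5.347 = 2.22 mol·L⁻¹.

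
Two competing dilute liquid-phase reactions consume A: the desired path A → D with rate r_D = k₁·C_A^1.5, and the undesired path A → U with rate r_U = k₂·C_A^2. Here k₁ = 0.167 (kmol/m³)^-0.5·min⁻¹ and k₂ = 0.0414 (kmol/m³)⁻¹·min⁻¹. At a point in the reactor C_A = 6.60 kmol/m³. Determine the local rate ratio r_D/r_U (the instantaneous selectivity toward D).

1.57

S_{D/U} = r_D/r_U = (k₁·C_A^1.5)/(k₂·C_A^2) = (k₁/k₂)·C_A^-0.5.
= (0.167×6.600^1.5) / (0.0414×6.600^2) = 2.832/1.803 = 1.57.
The undesired path is higher order in A, so low C_A (CSTR or dilute feed) favours D.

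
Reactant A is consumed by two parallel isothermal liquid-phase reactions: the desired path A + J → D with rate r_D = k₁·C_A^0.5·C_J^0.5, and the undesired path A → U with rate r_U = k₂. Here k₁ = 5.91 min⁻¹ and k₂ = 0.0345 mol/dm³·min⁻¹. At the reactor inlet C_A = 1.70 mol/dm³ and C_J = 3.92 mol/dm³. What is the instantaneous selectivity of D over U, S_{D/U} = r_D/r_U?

442

S_{D/U} = r_D/r_U = (k₁·C_A^0.5·C_J^0.5)/(k₂) = (k₁/k₂)·C_A^0.5·C_J^0.5.
= (5.91×1.700^0.5×3.920^0.5) / (0.0345) = 15.26/0.03450 = 442.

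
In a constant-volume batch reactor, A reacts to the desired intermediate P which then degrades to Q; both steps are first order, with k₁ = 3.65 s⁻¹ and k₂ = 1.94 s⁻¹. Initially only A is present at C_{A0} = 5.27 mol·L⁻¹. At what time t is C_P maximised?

Setting dC_P/dt = 0 gives t_opt = ln(k₂/k₁)/(k₂−k₁).
= ln(1.94/3.65)/(1.94−3.65) = ln(0.5315)/-1.710 = -0.6320/-1.710 = 0.370 s.

0.370 s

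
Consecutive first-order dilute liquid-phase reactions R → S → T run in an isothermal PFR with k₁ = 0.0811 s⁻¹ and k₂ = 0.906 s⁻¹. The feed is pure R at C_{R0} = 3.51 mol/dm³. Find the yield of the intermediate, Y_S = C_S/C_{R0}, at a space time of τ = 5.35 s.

For first-order series with pure R initially, C_S(τ) = k₁C_{R0}/(k₂−k₁)·(e^(−k₁τ) − e^(−k₂τ)).
e^(−k₁τ) = e^(−0.0811×5.35) = e^(−0.4339) = 0.6480; e^(−k₂τ) = e^(−4.847) = 0.007851.
C_S = 0.0811×3.51/(0.906−0.0811) × (0.6480−0.007851) = 0.3451×0.6401 = 0.2209 mol/dm³.
Y_S = C_S/C_{R0} = 0.2209/3.51 = 0.0629.

0.0629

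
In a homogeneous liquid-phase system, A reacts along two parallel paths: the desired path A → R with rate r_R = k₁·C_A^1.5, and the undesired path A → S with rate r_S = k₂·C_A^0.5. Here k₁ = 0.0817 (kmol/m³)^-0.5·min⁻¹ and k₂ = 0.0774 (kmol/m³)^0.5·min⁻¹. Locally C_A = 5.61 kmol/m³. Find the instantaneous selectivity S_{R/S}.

5.92

S_{R/S} = r_R/r_S = (k₁·C_A^1.5)/(k₂·C_A^0.5) = (k₁/k₂)·C_A.
= (0.0817×5.610^1.5) / (0.0774×5.610^0.5) = 1.086/0.1833 = 5.92.
Since the desired path is higher order in A, keeping C_A high (PFR or concentrated feed) favours R.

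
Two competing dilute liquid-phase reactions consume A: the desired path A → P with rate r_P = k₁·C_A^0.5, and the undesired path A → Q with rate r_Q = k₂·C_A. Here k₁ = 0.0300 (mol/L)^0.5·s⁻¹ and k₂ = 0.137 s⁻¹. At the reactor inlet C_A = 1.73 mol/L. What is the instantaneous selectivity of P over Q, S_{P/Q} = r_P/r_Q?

0.166

S_{P/Q} = r_P/r_Q = (k₁·C_A^0.5)/(k₂·C_A) = (k₁/k₂)·C_A^-0.5.
= (0.0300×1.730^0.5) / (0.137×1.730) = 0.03946/0.2370 = 0.166.
The undesired path is higher order in A, so low C_A (CSTR or dilute feed) favours P.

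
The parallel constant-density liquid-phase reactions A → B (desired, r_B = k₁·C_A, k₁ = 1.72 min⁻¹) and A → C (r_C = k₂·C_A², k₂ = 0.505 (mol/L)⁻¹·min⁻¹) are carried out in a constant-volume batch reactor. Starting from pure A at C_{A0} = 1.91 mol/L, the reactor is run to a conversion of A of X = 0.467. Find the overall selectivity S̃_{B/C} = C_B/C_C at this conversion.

C_A = C_{A0}(1−X) = 1.018 mol/L.
Along a PFR/batch, dC_B/dC_A = −r_B/(r_B+r_C) = −k₁/(k₁+k₂·C_A).
Integrating from C_{A0} to C_A: C_B = (1.72/0.505)·ln[(1.72+0.505·1.91)/(1.72+0.505·1.02)] = 3.406·ln(2.685/2.234) = 0.6256 mol/L.
C_C = (C_{A0}−C_A)−C_B = 0.2664 mol/L; S̃_{B/C} = 0.6256/0.2664 = 2.35.

2.35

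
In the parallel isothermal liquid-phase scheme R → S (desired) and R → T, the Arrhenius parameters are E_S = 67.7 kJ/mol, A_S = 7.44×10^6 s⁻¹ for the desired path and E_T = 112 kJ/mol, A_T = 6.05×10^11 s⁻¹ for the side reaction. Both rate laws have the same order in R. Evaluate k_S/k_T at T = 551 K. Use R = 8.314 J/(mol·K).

With equal orders, S_{S/T} = k_S/k_T = (A_S/A_T)·exp[(E_T−E_S)/(RT)].
(E_T−E_S)/(RT) = (112−67.7)×10³/(8.314×551) = 44300/4581 = 9.670.
k_S/k_T = (7.44×10^6/6.05×10^11)·exp(9.670) = 1.230×10^-5 × 15841 = 0.195.

0.195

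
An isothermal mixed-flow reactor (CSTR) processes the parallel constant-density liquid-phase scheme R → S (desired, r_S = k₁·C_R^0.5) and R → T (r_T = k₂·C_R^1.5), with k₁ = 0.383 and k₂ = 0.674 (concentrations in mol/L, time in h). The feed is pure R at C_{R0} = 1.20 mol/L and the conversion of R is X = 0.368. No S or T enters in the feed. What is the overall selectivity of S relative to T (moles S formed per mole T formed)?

0.749

Exit C_R = C_{R0}(1−X) = 1.20×0.632 = 0.7584 mol/L.
A CSTR operates uniformly at the exit composition, giving r_S = 0.3335 and r_T = 0.4452 (each k·C_R^n at C_R = 0.7584).
Overall selectivity = C_S/C_T = r_Sτ/(r_Tτ) = r_S/r_T = 0.749.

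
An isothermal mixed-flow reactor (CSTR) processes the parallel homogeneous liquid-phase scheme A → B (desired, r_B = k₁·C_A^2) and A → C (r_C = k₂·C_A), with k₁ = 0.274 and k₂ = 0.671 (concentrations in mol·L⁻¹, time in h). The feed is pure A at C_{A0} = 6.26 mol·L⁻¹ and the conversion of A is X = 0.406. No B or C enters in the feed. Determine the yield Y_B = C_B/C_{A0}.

Exit C_A = C_{A0}(1−X) = 6.26×0.594 = 3.718 mol·L⁻¹.
A CSTR operates uniformly at the exit composition, giving r_B = 3.789 and r_C = 2.495 (each k·C_A^n at C_A = 3.718).
Fraction of consumed A going to B: r_B/(r_B+r_C) = 0.6029.
C_B = 0.6029·C_{A0}·X = 0.6029×6.26×0.406 = 1.53 mol·L⁻¹; Y_B = C_B/C_{A0} = 0.245.

0.245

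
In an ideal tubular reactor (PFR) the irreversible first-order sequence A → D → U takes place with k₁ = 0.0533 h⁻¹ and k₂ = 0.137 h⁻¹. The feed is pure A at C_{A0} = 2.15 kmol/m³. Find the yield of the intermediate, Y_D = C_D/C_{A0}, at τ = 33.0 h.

0.103

For first-order series with pure A initially, C_D(τ) = k₁C_{A0}/(k₂−k₁)·(e^(−k₁τ) − e^(−k₂τ)).
e^(−k₁τ) = e^(−0.0533×33.0) = e^(−1.759) = 0.1722; e^(−k₂τ) = e^(−4.521) = 0.01088.
C_D = 0.0533×2.15/(0.137−0.0533) × (0.1722−0.01088) = 1.369×0.1614 = 0.2209 kmol/m³.
Y_D = C_D/C_{A0} = 0.2209/2.15 = 0.103.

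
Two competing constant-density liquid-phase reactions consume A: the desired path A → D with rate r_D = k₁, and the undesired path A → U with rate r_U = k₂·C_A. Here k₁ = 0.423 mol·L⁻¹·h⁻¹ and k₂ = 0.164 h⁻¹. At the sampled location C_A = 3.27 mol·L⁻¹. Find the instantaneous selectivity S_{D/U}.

S_{D/U} = r_D/r_U = (k₁)/(k₂·C_A) = (k₁/k₂)·C_A⁻¹.
= (0.423) / (0.164×3.270) = 0.4230/0.5363 = 0.789.
The undesired path is higher order in A, so low C_A (CSTR or dilute feed) favours D.

0.789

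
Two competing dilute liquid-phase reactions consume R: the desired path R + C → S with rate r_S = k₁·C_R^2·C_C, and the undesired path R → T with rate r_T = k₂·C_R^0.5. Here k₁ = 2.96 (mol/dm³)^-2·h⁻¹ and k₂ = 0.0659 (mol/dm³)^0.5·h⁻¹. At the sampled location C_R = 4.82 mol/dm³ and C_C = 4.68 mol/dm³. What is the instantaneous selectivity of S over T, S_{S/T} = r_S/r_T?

S_{S/T} = r_S/r_T = (k₁·C_R^2·C_C)/(k₂·C_R^0.5) = (k₁/k₂)·C_R^1.5·C_C.
= (2.96×4.820^2×4.680) / (0.0659×4.820^0.5) = 321.8/0.1447 = 2224.

2224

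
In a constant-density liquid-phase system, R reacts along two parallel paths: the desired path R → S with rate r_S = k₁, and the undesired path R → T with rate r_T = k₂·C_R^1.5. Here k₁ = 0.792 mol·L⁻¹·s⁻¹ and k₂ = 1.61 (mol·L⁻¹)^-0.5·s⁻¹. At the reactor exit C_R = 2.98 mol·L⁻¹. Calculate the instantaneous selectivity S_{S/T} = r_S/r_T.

0.0956

S_{S/T} = r_S/r_T = (k₁)/(k₂·C_R^1.5) = (k₁/k₂)·C_R^-1.5.
= (0.792) / (1.61×2.980^1.5) = 0.7920/8.282 = 0.0956.
The undesired path is higher order in R, so low C_R (CSTR or dilute feed) favours S.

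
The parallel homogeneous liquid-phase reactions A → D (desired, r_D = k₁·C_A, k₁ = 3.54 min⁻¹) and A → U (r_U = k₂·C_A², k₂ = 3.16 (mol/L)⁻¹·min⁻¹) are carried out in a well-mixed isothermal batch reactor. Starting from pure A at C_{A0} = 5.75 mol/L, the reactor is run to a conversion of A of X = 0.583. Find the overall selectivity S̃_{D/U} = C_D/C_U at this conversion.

0.288

C_A = C_{A0}(1−X) = 2.398 mol/L.
Along a PFR/batch, dC_D/dC_A = −r_D/(r_D+r_U) = −k₁/(k₁+k₂·C_A).
Integrating from C_{A0} to C_A: C_D = (3.54/3.16)·ln[(3.54+3.16·5.75)/(3.54+3.16·2.40)] = 1.120·ln(21.71/11.12) = 0.7498 mol/L.
C_U = (C_{A0}−C_A)−C_D = 2.602 mol/L; S̃_{D/U} = 0.7498/2.602 = 0.288.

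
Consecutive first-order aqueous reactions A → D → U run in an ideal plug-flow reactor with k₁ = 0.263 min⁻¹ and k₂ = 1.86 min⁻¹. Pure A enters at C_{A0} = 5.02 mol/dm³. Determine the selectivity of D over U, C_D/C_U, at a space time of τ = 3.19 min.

Solving the coupled first-order balances gives C_D(τ) = [k₁/(k₂−k₁)]·C_{A0}·(e^(−k₁τ) − e^(−k₂τ)).
e^(−k₁τ) = e^(−0.263×3.19) = e^(−0.8390) = 0.4322; e^(−k₂τ) = e^(−5.933) = 0.002649.
C_D = 0.263×5.02/(1.86−0.263) × (0.4322−0.002649) = 0.8267×0.4295 = 0.3551 mol/dm³.
C_A = C_{A0}e^(−k₁τ) = 2.169 mol/dm³, so C_U = C_{A0}−C_A−C_D = 2.496 mol/dm³; C_D/C_U = 0.142.

0.142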